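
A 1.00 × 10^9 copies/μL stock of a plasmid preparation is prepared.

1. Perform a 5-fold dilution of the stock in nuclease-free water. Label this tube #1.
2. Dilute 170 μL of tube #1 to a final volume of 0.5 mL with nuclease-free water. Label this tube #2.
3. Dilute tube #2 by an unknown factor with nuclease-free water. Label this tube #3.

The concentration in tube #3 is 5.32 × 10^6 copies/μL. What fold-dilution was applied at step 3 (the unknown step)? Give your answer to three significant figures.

12.8-fold

Step 1: 5-fold → factor 5
Step 2: 170 μL brought to 0.5 mL → factor 500/170 = 2.9412
Step 3: unknown factor x
Product of known-step factors = 14.706
Overall factor = 1.00 × 10^9 copies/μL / (5.32 × 10^6 copies/μL) = 187.97
x = 187.97 / 14.706 = 12.8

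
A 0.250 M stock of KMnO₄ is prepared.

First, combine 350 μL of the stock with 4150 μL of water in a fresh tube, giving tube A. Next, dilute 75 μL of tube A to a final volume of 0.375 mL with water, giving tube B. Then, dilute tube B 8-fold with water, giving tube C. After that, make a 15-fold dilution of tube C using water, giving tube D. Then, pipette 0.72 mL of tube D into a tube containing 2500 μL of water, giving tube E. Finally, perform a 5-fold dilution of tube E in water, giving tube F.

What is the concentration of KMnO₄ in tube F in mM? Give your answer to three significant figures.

0.00145 mM

Step 1: 350 μL + 4150 μL = 4500 μL total → factor 4500/350 = 12.857
Step 2: 75 μL brought to 0.375 mL → factor 375/75 = 5
Step 3: 8-fold → factor 8
Step 4: 15-fold → factor 15
Step 5: 0.72 mL + 2500 μL = 3.22 mL total → factor 3.22/0.72 = 4.4722
Step 6: 5-fold → factor 5
Overall dilution factor = 12.857 × 5 × 8 × 15 × 4.4722 × 5 = 1.725 × 10^5
Final = 0.250 M / 1.725 × 10^5 = 1.449 × 10^-6 M = 0.00145 mM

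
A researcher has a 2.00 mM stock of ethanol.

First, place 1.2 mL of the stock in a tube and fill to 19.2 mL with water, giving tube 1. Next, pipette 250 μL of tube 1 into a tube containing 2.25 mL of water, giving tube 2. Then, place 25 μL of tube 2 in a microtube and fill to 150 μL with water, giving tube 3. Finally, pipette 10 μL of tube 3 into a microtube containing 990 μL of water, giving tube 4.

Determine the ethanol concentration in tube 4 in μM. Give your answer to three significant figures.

0.0208 μM

Step 1: 1.2 mL brought to 19.2 mL → factor 19.2/1.2 = 16
Step 2: 250 μL + 2.25 mL = 2500 μL total → factor 2500/250 = 10
Step 3: 25 μL brought to 150 μL → factor 150/25 = 6
Step 4: 10 μL + 990 μL = 1000 μL total → factor 1000/10 = 100
Overall dilution factor = 16 × 10 × 6 × 100 = 96000
Final = 2.00 mM / 96000 = 2.083 × 10^-5 mM = 0.0208 μM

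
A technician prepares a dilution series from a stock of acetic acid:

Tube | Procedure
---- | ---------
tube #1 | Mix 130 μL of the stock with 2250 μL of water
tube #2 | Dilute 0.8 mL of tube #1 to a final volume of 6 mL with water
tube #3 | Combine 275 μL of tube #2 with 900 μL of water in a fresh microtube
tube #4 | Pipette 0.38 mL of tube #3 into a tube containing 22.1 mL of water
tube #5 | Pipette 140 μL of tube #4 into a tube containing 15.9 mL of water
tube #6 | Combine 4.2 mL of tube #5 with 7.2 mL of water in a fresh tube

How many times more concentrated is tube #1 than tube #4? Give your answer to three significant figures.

Step 1: 130 μL + 2250 μL = 2380 μL total → factor 2380/130 = 18.308
Step 2: 0.8 mL brought to 6 mL → factor 6/0.8 = 7.5
Step 3: 275 μL + 900 μL = 1175 μL total → factor 1175/275 = 4.2727
Step 4: 0.38 mL + 22.1 mL = 22.48 mL total → factor 22.48/0.38 = 59.158
Dilution factor to tube #1 = 18.308; to tube #4 = 34707
[tube #1]/[tube #4] = (factor to tube #4)/(factor to tube #1) = 34707/18.308 = 1.90 × 10^3

1.90 × 10^3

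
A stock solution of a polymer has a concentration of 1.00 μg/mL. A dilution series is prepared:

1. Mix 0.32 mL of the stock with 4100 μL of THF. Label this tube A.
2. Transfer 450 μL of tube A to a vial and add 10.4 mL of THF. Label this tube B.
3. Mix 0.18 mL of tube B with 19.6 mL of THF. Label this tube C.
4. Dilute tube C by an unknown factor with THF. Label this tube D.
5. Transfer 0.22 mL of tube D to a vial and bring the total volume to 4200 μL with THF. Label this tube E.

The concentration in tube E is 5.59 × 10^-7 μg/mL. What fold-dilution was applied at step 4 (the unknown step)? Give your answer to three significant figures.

2.56-fold

Step 1: 0.32 mL + 4100 μL = 4.42 mL total → factor 4.42/0.32 = 13.812
Step 2: 450 μL + 10.4 mL = 10850 μL total → factor 10850/450 = 24.111
Step 3: 0.18 mL + 19.6 mL = 19.78 mL total → factor 19.78/0.18 = 109.89
Step 4: unknown factor x
Step 5: 0.22 mL brought to 4200 μL → factor 4.2/0.22 = 19.091
Product of known-step factors = 6.9867 × 10^5
Overall factor = 1.00 μg/mL / (5.59 × 10^-7 μg/mL) = 1.7889 × 10^6
x = 1.7889 × 10^6 / 6.9867 × 10^5 = 2.56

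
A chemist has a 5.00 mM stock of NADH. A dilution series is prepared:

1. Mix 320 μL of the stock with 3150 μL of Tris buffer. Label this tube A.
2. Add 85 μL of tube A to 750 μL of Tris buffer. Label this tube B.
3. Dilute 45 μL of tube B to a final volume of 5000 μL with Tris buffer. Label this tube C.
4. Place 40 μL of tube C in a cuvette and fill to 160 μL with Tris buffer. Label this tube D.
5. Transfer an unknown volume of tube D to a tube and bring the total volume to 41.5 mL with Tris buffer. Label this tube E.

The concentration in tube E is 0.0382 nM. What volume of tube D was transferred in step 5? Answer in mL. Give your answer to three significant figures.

0.0150 mL

Step 1: 320 μL + 3150 μL = 3470 μL total → factor 3470/320 = 10.844
Step 2: 85 μL + 750 μL = 835 μL total → factor 835/85 = 9.8235
Step 3: 45 μL brought to 5000 μL → factor 5000/45 = 111.11
Step 4: 40 μL brought to 160 μL → factor 160/40 = 4
Step 5: v brought to 41.5 mL → factor = 41.5 mL/v
Product of known-step factors = 47344
Overall factor = 5.00 mM / (0.0382 nM) = 1.3089 × 10^8
Step-5 factor = 1.3089 × 10^8 / 47344 = 2764.7
v = 41.5 mL / 2764.7 = 0.0150 mL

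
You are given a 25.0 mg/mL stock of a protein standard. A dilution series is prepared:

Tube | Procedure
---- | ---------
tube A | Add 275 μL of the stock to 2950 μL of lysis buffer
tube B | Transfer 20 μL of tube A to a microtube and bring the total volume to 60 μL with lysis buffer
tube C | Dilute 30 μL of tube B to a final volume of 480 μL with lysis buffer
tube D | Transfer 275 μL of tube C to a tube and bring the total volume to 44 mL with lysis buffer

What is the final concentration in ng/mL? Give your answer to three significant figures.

278 ng/mL

Step 1: 275 μL + 2950 μL = 3225 μL total → factor 3225/275 = 11.727
Step 2: 20 μL brought to 60 μL → factor 60/20 = 3
Step 3: 30 μL brought to 480 μL → factor 480/30 = 16
Step 4: 275 μL brought to 44 mL → factor 44000/275 = 160
Overall dilution factor = 11.727 × 3 × 16 × 160 = 90065
Final = 25.0 mg/mL / 90065 = 0.0002776 mg/mL = 278 ng/mL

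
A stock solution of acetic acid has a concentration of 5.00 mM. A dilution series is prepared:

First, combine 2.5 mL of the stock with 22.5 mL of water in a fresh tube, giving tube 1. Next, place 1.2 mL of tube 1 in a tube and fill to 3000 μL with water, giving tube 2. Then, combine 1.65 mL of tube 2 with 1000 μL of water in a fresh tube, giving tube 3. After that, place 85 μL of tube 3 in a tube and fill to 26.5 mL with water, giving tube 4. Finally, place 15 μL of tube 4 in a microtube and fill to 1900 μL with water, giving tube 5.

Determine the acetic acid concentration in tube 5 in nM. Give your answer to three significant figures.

Step 1: 2.5 mL + 22.5 mL = 25 mL total → factor 25/2.5 = 10
Step 2: 1.2 mL brought to 3000 μL → factor 3/1.2 = 2.5
Step 3: 1.65 mL + 1000 μL = 2.65 mL total → factor 2.65/1.65 = 1.6061
Step 4: 85 μL brought to 26.5 mL → factor 26500/85 = 311.76
Step 5: 15 μL brought to 1900 μL → factor 1900/15 = 126.67
Overall dilution factor = 10 × 2.5 × 1.6061 × 311.76 × 126.67 = 1.5856 × 10^6
Final = 5.00 mM / 1.5856 × 10^6 = 3.153 × 10^-6 mM = 3.15 nM

3.15 nM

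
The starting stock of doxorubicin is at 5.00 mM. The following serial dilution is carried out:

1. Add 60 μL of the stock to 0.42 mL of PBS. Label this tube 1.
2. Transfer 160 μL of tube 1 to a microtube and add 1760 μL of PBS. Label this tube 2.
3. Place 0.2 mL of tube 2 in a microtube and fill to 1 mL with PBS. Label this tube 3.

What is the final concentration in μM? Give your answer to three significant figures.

10.4 μM

Step 1: 60 μL + 0.42 mL = 480 μL total → factor 480/60 = 8
Step 2: 160 μL + 1760 μL = 1920 μL total → factor 1920/160 = 12
Step 3: 0.2 mL brought to 1 mL → factor 1/0.2 = 5
Overall dilution factor = 8 × 12 × 5 = 480
Final = 5.00 mM / 480 = 0.01042 mM = 10.4 μM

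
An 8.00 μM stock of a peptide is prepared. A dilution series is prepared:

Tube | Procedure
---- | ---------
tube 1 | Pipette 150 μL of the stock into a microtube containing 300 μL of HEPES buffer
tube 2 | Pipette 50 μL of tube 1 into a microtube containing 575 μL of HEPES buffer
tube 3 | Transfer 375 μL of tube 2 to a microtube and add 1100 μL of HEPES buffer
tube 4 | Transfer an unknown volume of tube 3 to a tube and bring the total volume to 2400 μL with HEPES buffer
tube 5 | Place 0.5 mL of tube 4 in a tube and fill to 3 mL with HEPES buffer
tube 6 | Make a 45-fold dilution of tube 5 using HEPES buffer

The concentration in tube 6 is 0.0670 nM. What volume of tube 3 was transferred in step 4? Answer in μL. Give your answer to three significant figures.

800 μL

Step 1: 150 μL + 300 μL = 450 μL total → factor 450/150 = 3
Step 2: 50 μL + 575 μL = 625 μL total → factor 625/50 = 12.5
Step 3: 375 μL + 1100 μL = 1475 μL total → factor 1475/375 = 3.9333
Step 4: v brought to 2400 μL → factor = 2400 μL/v
Step 5: 0.5 mL brought to 3 mL → factor 3/0.5 = 6
Step 6: 45-fold → factor 45
Product of known-step factors = 39825
Overall factor = 8.00 μM / (0.0670 nM) = 1.194 × 10^5
Step-4 factor = 1.194 × 10^5 / 39825 = 2.9982
v = 2400 μL / 2.9982 = 800 μL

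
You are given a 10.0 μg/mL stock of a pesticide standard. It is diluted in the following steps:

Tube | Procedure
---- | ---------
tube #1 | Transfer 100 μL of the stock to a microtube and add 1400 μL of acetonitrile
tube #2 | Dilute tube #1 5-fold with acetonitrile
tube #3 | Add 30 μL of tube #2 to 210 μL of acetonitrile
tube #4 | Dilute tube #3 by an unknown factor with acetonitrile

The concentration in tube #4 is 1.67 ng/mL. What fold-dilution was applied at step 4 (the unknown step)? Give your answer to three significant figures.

9.98-fold

Step 1: 100 μL + 1400 μL = 1500 μL total → factor 1500/100 = 15
Step 2: 5-fold → factor 5
Step 3: 30 μL + 210 μL = 240 μL total → factor 240/30 = 8
Step 4: unknown factor x
Product of known-step factors = 600
Overall factor = 10.0 μg/mL / (1.67 ng/mL) = 5988
x = 5988 / 600 = 9.98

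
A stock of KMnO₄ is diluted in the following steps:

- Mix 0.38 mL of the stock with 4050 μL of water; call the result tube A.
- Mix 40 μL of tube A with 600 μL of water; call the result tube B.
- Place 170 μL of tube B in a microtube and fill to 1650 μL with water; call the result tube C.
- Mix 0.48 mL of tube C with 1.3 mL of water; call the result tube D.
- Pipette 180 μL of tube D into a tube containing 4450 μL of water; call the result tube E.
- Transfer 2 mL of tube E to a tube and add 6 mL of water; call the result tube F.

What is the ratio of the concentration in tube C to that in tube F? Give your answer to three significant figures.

Step 1: 0.38 mL + 4050 μL = 4.43 mL total → factor 4.43/0.38 = 11.658
Step 2: 40 μL + 600 μL = 640 μL total → factor 640/40 = 16
Step 3: 170 μL brought to 1650 μL → factor 1650/170 = 9.7059
Step 4: 0.48 mL + 1.3 mL = 1.78 mL total → factor 1.78/0.48 = 3.7083
Step 5: 180 μL + 4450 μL = 4630 μL total → factor 4630/180 = 25.722
Step 6: 2 mL + 6 mL = 8 mL total → factor 8/2 = 4
Dilution factor to tube C = 1810.4; to tube F = 6.9075 × 10^5
[tube C]/[tube F] = (factor to tube F)/(factor to tube C) = 6.9075 × 10^5/1810.4 = 382

382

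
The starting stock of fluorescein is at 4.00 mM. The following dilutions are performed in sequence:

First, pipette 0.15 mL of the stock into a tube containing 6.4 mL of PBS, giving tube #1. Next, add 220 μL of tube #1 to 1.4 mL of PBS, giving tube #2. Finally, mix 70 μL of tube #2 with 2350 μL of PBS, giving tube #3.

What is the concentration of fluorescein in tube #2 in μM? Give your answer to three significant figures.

12.4 μM

Step 1: 0.15 mL + 6.4 mL = 6.55 mL total → factor 6.55/0.15 = 43.667
Step 2: 220 μL + 1.4 mL = 1620 μL total → factor 1620/220 = 7.3636
Dilution factor through tube #2 = 43.667 × 7.3636 = 321.55
[tube #2] = 4.00 mM / 321.55 = 0.01244 mM = 12.4 μM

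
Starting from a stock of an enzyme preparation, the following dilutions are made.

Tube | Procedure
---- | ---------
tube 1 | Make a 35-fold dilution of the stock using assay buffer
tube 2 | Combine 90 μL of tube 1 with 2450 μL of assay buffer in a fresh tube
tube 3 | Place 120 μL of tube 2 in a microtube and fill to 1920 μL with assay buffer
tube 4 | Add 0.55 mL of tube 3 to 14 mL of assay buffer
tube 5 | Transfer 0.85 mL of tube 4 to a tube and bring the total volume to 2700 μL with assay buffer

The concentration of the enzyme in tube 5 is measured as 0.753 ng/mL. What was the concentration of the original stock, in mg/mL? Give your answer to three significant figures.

1.00 mg/mL

Step 1: 35-fold → factor 35
Step 2: 90 μL + 2450 μL = 2540 μL total → factor 2540/90 = 28.222
Step 3: 120 μL brought to 1920 μL → factor 1920/120 = 16
Step 4: 0.55 mL + 14 mL = 14.55 mL total → factor 14.55/0.55 = 26.455
Step 5: 0.85 mL brought to 2700 μL → factor 2.7/0.85 = 3.1765
Overall dilution factor = 35 × 28.222 × 16 × 26.455 × 3.1765 = 1.3281 × 10^6
Stock = 0.753 ng/mL × 1.3281 × 10^6 = 1.000 × 10^6 ng/mL = 1.00 mg/mL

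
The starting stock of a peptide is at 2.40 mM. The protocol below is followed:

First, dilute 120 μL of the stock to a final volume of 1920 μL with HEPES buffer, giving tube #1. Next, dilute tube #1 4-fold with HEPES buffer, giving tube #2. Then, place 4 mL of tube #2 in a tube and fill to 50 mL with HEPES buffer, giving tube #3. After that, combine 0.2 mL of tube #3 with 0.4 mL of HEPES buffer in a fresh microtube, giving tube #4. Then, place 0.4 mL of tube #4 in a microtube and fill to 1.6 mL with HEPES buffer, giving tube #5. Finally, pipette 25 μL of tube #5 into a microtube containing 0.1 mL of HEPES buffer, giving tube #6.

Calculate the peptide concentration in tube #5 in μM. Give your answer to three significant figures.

Step 1: 120 μL brought to 1920 μL → factor 1920/120 = 16
Step 2: 4-fold → factor 4
Step 3: 4 mL brought to 50 mL → factor 50/4 = 12.5
Step 4: 0.2 mL + 0.4 mL = 0.6 mL total → factor 0.6/0.2 = 3
Step 5: 0.4 mL brought to 1.6 mL → factor 1.6/0.4 = 4
Dilution factor through tube #5 = 16 × 4 × 12.5 × 3 × 4 = 9600
[tube #5] = 2.40 mM / 9600 = 0.0002500 mM = 0.250 μM

0.250 μM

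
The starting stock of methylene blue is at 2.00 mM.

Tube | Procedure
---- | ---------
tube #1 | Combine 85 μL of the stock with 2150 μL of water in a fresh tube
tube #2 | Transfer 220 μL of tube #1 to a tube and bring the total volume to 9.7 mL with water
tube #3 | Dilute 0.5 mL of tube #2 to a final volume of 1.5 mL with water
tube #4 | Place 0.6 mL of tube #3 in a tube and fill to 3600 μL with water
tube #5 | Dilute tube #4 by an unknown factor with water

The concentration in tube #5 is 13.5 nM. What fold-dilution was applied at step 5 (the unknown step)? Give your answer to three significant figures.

Step 1: 85 μL + 2150 μL = 2235 μL total → factor 2235/85 = 26.294
Step 2: 220 μL brought to 9.7 mL → factor 9700/220 = 44.091
Step 3: 0.5 mL brought to 1.5 mL → factor 1.5/0.5 = 3
Step 4: 0.6 mL brought to 3600 μL → factor 3.6/0.6 = 6
Step 5: unknown factor x
Product of known-step factors = 20868
Overall factor = 2.00 mM / (13.5 nM) = 1.4815 × 10^5
x = 1.4815 × 10^5 / 20868 = 7.10

7.10-fold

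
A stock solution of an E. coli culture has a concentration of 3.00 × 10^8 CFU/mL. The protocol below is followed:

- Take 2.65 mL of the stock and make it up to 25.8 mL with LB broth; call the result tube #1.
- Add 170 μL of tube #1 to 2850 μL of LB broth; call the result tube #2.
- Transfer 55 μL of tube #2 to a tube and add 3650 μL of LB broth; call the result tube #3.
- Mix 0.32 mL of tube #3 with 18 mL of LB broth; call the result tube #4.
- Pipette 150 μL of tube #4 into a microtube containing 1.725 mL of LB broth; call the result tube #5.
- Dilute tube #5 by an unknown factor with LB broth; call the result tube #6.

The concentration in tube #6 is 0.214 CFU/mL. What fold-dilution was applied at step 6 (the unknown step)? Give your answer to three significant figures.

Step 1: 2.65 mL brought to 25.8 mL → factor 25.8/2.65 = 9.7358
Step 2: 170 μL + 2850 μL = 3020 μL total → factor 3020/170 = 17.765
Step 3: 55 μL + 3650 μL = 3705 μL total → factor 3705/55 = 67.364
Step 4: 0.32 mL + 18 mL = 18.32 mL total → factor 18.32/0.32 = 57.25
Step 5: 150 μL + 1.725 mL = 1875 μL total → factor 1875/150 = 12.5
Step 6: unknown factor x
Product of known-step factors = 8.3376 × 10^6
Overall factor = 3.00 × 10^8 CFU/mL / (0.214 CFU/mL) = 1.4019 × 10^9
x = 1.4019 × 10^9 / 8.3376 × 10^6 = 168

168-fold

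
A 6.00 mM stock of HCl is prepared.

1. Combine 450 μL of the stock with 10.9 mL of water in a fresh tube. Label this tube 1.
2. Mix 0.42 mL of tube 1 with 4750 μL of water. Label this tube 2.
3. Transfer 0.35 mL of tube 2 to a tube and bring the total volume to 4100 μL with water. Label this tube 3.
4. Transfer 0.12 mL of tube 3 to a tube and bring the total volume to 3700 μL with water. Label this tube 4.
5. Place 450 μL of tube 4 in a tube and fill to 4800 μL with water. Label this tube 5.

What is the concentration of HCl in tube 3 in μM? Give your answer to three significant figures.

Step 1: 450 μL + 10.9 mL = 11350 μL total → factor 11350/450 = 25.222
Step 2: 0.42 mL + 4750 μL = 5.17 mL total → factor 5.17/0.42 = 12.31
Step 3: 0.35 mL brought to 4100 μL → factor 4.1/0.35 = 11.714
Dilution factor through tube 3 = 25.222 × 12.31 × 11.714 = 3637
[tube 3] = 6.00 mM / 3637 = 0.001650 mM = 1.65 μM

1.65 μM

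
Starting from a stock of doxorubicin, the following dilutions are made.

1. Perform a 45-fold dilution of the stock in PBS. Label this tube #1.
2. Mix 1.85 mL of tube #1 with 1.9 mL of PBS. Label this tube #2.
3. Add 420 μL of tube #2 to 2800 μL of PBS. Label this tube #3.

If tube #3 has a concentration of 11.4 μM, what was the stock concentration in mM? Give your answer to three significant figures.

7.97 mM

Step 1: 45-fold → factor 45
Step 2: 1.85 mL + 1.9 mL = 3.75 mL total → factor 3.75/1.85 = 2.027
Step 3: 420 μL + 2800 μL = 3220 μL total → factor 3220/420 = 7.6667
Overall dilution factor = 45 × 2.027 × 7.6667 = 699.32
Stock = 11.4 μM × 699.32 = 7972 μM = 7.97 mM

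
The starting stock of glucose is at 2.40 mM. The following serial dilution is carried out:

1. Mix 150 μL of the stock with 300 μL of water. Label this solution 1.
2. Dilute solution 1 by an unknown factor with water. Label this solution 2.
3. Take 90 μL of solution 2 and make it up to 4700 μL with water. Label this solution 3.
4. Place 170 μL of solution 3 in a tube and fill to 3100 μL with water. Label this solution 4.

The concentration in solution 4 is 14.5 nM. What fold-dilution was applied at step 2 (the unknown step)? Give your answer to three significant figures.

Step 1: 150 μL + 300 μL = 450 μL total → factor 450/150 = 3
Step 2: unknown factor x
Step 3: 90 μL brought to 4700 μL → factor 4700/90 = 52.222
Step 4: 170 μL brought to 3100 μL → factor 3100/170 = 18.235
Product of known-step factors = 2856.9
Overall factor = 2.40 mM / (14.5 nM) = 1.6552 × 10^5
x = 1.6552 × 10^5 / 2856.9 = 57.9

57.9-fold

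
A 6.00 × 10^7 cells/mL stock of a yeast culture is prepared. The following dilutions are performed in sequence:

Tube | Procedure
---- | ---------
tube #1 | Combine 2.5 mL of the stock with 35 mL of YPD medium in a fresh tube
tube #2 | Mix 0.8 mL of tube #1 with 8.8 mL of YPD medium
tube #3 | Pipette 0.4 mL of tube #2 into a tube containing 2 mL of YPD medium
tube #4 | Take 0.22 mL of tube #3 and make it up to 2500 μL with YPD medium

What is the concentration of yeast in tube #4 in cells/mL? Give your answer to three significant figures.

Step 1: 2.5 mL + 35 mL = 37.5 mL total → factor 37.5/2.5 = 15
Step 2: 0.8 mL + 8.8 mL = 9.6 mL total → factor 9.6/0.8 = 12
Step 3: 0.4 mL + 2 mL = 2.4 mL total → factor 2.4/0.4 = 6
Step 4: 0.22 mL brought to 2500 μL → factor 2.5/0.22 = 11.364
Overall dilution factor = 15 × 12 × 6 × 11.364 = 12273
Final = 6.00 × 10^7 cells/mL / 12273 = 4.89 × 10^3 cells/mL

4.89 × 10^3 cells/mL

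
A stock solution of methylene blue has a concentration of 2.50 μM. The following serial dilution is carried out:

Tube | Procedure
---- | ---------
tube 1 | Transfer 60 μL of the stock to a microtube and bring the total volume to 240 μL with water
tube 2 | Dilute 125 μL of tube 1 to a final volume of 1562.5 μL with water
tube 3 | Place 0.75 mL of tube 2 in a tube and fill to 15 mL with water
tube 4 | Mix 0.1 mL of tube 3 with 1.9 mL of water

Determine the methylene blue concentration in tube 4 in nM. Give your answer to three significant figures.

0.125 nM

Step 1: 60 μL brought to 240 μL → factor 240/60 = 4
Step 2: 125 μL brought to 1562.5 μL → factor 1562.5/125 = 12.5
Step 3: 0.75 mL brought to 15 mL → factor 15/0.75 = 20
Step 4: 0.1 mL + 1.9 mL = 2 mL total → factor 2/0.1 = 20
Overall dilution factor = 4 × 12.5 × 20 × 20 = 20000
Final = 2.50 μM / 20000 = 0.0001250 μM = 0.125 nM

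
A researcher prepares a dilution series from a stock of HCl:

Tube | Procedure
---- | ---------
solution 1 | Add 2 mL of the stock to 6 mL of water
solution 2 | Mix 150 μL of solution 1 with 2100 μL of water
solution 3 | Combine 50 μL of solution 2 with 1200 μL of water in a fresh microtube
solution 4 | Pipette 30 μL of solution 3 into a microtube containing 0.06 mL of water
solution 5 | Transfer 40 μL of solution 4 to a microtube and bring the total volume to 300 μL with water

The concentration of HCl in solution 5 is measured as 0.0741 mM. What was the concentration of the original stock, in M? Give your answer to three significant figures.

Step 1: 2 mL + 6 mL = 8 mL total → factor 8/2 = 4
Step 2: 150 μL + 2100 μL = 2250 μL total → factor 2250/150 = 15
Step 3: 50 μL + 1200 μL = 1250 μL total → factor 1250/50 = 25
Step 4: 30 μL + 0.06 mL = 90 μL total → factor 90/30 = 3
Step 5: 40 μL brought to 300 μL → factor 300/40 = 7.5
Overall dilution factor = 4 × 15 × 25 × 3 × 7.5 = 33750
Stock = 0.0741 mM × 33750 = 2501 mM = 2.50 M

2.50 M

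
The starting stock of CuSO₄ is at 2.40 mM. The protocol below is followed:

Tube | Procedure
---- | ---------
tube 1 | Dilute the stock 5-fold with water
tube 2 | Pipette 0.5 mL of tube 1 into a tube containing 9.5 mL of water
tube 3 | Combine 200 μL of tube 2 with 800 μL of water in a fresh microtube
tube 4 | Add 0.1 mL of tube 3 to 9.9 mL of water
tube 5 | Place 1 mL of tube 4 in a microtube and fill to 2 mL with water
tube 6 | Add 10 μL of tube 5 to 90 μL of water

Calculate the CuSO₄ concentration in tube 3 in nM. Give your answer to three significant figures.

4.80 × 10^3 nM

Step 1: 5-fold → factor 5
Step 2: 0.5 mL + 9.5 mL = 10 mL total → factor 10/0.5 = 20
Step 3: 200 μL + 800 μL = 1000 μL total → factor 1000/200 = 5
Dilution factor through tube 3 = 5 × 20 × 5 = 500
[tube 3] = 2.40 mM / 500 = 0.004800 mM = 4.80 × 10^3 nM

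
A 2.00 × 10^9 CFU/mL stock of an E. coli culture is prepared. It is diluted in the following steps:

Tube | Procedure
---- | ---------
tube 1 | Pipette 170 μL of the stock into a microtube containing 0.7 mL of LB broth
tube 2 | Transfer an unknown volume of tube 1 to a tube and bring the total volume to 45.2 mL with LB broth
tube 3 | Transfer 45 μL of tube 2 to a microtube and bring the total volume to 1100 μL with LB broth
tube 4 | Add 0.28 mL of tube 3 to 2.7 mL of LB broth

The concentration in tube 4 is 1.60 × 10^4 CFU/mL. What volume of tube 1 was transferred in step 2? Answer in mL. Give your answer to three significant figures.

Step 1: 170 μL + 0.7 mL = 870 μL total → factor 870/170 = 5.1176
Step 2: v brought to 45.2 mL → factor = 45.2 mL/v
Step 3: 45 μL brought to 1100 μL → factor 1100/45 = 24.444
Step 4: 0.28 mL + 2.7 mL = 2.98 mL total → factor 2.98/0.28 = 10.643
Product of known-step factors = 1331.4
Overall factor = 2.00 × 10^9 CFU/mL / (1.60 × 10^4 CFU/mL) = 1.25 × 10^5
Step-2 factor = 1.25 × 10^5 / 1331.4 = 93.886
v = 45.2 mL / 93.886 = 0.481 mL

0.481 mL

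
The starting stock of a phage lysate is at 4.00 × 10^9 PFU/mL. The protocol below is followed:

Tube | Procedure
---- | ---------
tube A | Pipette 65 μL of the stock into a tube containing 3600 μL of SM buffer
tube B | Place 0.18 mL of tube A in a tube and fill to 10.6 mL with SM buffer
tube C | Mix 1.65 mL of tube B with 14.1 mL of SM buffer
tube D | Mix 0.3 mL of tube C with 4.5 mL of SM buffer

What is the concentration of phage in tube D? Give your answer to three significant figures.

7.89 × 10^3 PFU/mL

Step 1: 65 μL + 3600 μL = 3665 μL total → factor 3665/65 = 56.385
Step 2: 0.18 mL brought to 10.6 mL → factor 10.6/0.18 = 58.889
Step 3: 1.65 mL + 14.1 mL = 15.75 mL total → factor 15.75/1.65 = 9.5455
Step 4: 0.3 mL + 4.5 mL = 4.8 mL total → factor 4.8/0.3 = 16
Overall dilution factor = 56.385 × 58.889 × 9.5455 × 16 = 5.0712 × 10^5
Final = 4.00 × 10^9 PFU/mL / 5.0712 × 10^5 = 7.89 × 10^3 PFU/mL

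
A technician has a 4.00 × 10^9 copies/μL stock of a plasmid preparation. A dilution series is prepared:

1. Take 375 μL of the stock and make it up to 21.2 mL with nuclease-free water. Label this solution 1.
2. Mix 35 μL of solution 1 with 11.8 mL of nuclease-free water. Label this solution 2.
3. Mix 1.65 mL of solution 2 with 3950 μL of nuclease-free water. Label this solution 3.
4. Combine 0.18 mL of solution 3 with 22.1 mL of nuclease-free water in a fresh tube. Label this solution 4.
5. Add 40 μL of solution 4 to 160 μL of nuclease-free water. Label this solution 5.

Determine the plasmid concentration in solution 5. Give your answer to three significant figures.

99.6 copies/μL

Step 1: 375 μL brought to 21.2 mL → factor 21200/375 = 56.533
Step 2: 35 μL + 11.8 mL = 11835 μL total → factor 11835/35 = 338.14
Step 3: 1.65 mL + 3950 μL = 5.6 mL total → factor 5.6/1.65 = 3.3939
Step 4: 0.18 mL + 22.1 mL = 22.28 mL total → factor 22.28/0.18 = 123.78
Step 5: 40 μL + 160 μL = 200 μL total → factor 200/40 = 5
Overall dilution factor = 56.533 × 338.14 × 3.3939 × 123.78 × 5 = 4.0153 × 10^7
Final = 4.00 × 10^9 copies/μL / 4.0153 × 10^7 = 99.6 copies/μL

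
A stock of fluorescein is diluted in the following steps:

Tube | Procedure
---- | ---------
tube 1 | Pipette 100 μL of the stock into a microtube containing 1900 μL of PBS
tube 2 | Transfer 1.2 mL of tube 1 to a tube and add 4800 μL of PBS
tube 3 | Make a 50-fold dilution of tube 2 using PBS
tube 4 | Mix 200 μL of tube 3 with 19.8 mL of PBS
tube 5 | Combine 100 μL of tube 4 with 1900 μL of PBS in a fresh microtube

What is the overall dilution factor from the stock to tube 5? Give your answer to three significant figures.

Step 1: 100 μL + 1900 μL = 2000 μL total → factor 2000/100 = 20
Step 2: 1.2 mL + 4800 μL = 6 mL total → factor 6/1.2 = 5
Step 3: 50-fold → factor 50
Step 4: 200 μL + 19.8 mL = 20000 μL total → factor 20000/200 = 100
Step 5: 100 μL + 1900 μL = 2000 μL total → factor 2000/100 = 20
Overall dilution factor = 20 × 5 × 50 × 100 × 20 = 1 × 10^7

1.00 × 10^7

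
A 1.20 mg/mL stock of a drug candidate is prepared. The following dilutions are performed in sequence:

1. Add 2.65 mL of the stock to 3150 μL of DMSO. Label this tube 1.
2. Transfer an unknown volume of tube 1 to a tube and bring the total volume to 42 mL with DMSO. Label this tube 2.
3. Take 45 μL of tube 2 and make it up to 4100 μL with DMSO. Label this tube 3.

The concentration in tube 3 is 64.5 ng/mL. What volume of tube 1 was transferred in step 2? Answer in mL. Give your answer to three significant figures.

0.450 mL

Step 1: 2.65 mL + 3150 μL = 5.8 mL total → factor 5.8/2.65 = 2.1887
Step 2: v brought to 42 mL → factor = 42 mL/v
Step 3: 45 μL brought to 4100 μL → factor 4100/45 = 91.111
Product of known-step factors = 199.41
Overall factor = 1.20 mg/mL / (64.5 ng/mL) = 18605
Step-2 factor = 18605 / 199.41 = 93.297
v = 42 mL / 93.297 = 0.450 mL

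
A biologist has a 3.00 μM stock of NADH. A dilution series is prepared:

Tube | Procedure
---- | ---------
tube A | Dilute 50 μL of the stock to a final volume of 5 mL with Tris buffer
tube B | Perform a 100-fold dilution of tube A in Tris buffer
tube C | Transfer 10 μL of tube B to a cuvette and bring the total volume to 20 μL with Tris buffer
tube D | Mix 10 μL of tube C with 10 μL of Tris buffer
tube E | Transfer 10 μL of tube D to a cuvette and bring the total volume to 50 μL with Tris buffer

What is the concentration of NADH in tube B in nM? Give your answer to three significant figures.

0.300 nM

Step 1: 50 μL brought to 5 mL → factor 5000/50 = 100
Step 2: 100-fold → factor 100
Dilution factor through tube B = 100 × 100 = 10000
[tube B] = 3.00 μM / 10000 = 0.0003000 μM = 0.300 nM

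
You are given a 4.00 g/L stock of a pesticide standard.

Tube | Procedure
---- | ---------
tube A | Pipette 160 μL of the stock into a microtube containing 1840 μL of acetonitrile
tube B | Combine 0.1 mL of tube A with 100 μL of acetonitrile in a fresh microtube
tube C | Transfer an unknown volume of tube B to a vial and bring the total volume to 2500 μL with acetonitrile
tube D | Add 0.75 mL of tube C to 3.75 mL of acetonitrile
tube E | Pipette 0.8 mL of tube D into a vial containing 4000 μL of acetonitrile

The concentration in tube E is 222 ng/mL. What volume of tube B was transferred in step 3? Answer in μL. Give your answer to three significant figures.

125 μL

Step 1: 160 μL + 1840 μL = 2000 μL total → factor 2000/160 = 12.5
Step 2: 0.1 mL + 100 μL = 0.2 mL total → factor 0.2/0.1 = 2
Step 3: v brought to 2500 μL → factor = 2500 μL/v
Step 4: 0.75 mL + 3.75 mL = 4.5 mL total → factor 4.5/0.75 = 6
Step 5: 0.8 mL + 4000 μL = 4.8 mL total → factor 4.8/0.8 = 6
Product of known-step factors = 900
Overall factor = 4.00 g/L / (222 ng/mL) = 18018
Step-3 factor = 18018 / 900 = 20.02
v = 2500 μL / 20.02 = 125 μL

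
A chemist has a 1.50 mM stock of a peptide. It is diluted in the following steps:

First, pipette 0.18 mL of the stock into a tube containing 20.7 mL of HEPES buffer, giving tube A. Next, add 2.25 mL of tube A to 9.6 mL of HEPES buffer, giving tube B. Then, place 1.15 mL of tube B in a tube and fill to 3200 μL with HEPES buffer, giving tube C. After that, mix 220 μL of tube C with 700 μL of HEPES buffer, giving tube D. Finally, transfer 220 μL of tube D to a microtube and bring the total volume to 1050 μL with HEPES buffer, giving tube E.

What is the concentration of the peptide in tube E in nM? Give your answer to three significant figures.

44.2 nM

Step 1: 0.18 mL + 20.7 mL = 20.88 mL total → factor 20.88/0.18 = 116
Step 2: 2.25 mL + 9.6 mL = 11.85 mL total → factor 11.85/2.25 = 5.2667
Step 3: 1.15 mL brought to 3200 μL → factor 3.2/1.15 = 2.7826
Step 4: 220 μL + 700 μL = 920 μL total → factor 920/220 = 4.1818
Step 5: 220 μL brought to 1050 μL → factor 1050/220 = 4.7727
Overall dilution factor = 116 × 5.2667 × 2.7826 × 4.1818 × 4.7727 = 33930
Final = 1.50 mM / 33930 = 4.421 × 10^-5 mM = 44.2 nM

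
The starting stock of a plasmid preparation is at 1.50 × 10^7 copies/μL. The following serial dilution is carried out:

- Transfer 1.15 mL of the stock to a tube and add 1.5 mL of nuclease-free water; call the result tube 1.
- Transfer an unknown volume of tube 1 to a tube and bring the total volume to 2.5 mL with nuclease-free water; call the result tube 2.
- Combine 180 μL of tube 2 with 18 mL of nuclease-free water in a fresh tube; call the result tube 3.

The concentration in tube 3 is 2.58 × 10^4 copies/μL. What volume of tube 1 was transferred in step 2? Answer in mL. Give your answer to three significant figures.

1.00 mL

Step 1: 1.15 mL + 1.5 mL = 2.65 mL total → factor 2.65/1.15 = 2.3043
Step 2: v brought to 2.5 mL → factor = 2.5 mL/v
Step 3: 180 μL + 18 mL = 18180 μL total → factor 18180/180 = 101
Product of known-step factors = 232.74
Overall factor = 1.50 × 10^7 copies/μL / (2.58 × 10^4 copies/μL) = 581.4
Step-2 factor = 581.4 / 232.74 = 2.4981
v = 2.5 mL / 2.4981 = 1.00 mL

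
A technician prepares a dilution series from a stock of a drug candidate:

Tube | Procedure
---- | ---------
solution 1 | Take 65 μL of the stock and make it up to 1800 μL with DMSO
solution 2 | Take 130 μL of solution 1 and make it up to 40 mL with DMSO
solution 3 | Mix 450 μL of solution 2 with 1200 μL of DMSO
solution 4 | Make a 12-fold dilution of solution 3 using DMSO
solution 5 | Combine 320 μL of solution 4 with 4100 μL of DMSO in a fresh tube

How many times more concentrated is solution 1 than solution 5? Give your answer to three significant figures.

1.87 × 10^5

Step 1: 65 μL brought to 1800 μL → factor 1800/65 = 27.692
Step 2: 130 μL brought to 40 mL → factor 40000/130 = 307.69
Step 3: 450 μL + 1200 μL = 1650 μL total → factor 1650/450 = 3.6667
Step 4: 12-fold → factor 12
Step 5: 320 μL + 4100 μL = 4420 μL total → factor 4420/320 = 13.812
Dilution factor to solution 1 = 27.692; to solution 5 = 5.1785 × 10^6
[solution 1]/[solution 5] = (factor to solution 5)/(factor to solution 1) = 5.1785 × 10^6/27.692 = 1.87 × 10^5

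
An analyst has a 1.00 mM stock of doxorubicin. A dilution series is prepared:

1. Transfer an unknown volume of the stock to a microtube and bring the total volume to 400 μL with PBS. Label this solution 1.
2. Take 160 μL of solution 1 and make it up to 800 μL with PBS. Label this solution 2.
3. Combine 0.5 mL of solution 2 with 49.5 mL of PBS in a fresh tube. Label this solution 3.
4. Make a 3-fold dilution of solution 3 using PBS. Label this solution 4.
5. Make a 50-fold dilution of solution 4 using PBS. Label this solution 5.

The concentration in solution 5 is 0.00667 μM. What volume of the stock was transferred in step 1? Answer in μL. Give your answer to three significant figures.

200 μL

Step 1: v brought to 400 μL → factor = 400 μL/v
Step 2: 160 μL brought to 800 μL → factor 800/160 = 5
Step 3: 0.5 mL + 49.5 mL = 50 mL total → factor 50/0.5 = 100
Step 4: 3-fold → factor 3
Step 5: 50-fold → factor 50
Product of known-step factors = 75000
Overall factor = 1.00 mM / (0.00667 μM) = 1.4993 × 10^5
Step-1 factor = 1.4993 × 10^5 / 75000 = 1.999
v = 400 μL / 1.999 = 200 μL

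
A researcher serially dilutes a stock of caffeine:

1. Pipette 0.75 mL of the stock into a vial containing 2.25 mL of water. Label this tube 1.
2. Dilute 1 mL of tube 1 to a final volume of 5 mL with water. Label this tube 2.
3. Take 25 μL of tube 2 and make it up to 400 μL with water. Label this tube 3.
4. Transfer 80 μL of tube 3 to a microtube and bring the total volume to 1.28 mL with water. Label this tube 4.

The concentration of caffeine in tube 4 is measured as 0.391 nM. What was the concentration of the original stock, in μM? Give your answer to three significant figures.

2.00 μM

Step 1: 0.75 mL + 2.25 mL = 3 mL total → factor 3/0.75 = 4
Step 2: 1 mL brought to 5 mL → factor 5/1 = 5
Step 3: 25 μL brought to 400 μL → factor 400/25 = 16
Step 4: 80 μL brought to 1.28 mL → factor 1280/80 = 16
Overall dilution factor = 4 × 5 × 16 × 16 = 5120
Stock = 0.391 nM × 5120 = 2002 nM = 2.00 μM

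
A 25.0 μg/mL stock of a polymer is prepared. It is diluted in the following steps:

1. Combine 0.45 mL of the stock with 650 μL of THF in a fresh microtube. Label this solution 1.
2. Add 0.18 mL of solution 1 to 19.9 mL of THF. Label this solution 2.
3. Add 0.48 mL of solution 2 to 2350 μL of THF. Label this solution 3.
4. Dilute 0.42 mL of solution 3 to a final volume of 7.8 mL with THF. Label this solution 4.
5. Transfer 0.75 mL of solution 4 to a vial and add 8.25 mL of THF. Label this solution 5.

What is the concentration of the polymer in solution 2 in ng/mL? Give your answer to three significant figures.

Step 1: 0.45 mL + 650 μL = 1.1 mL total → factor 1.1/0.45 = 2.4444
Step 2: 0.18 mL + 19.9 mL = 20.08 mL total → factor 20.08/0.18 = 111.56
Dilution factor through solution 2 = 2.4444 × 111.56 = 272.69
[solution 2] = 25.0 μg/mL / 272.69 = 0.09168 μg/mL = 91.7 ng/mL

91.7 ng/mL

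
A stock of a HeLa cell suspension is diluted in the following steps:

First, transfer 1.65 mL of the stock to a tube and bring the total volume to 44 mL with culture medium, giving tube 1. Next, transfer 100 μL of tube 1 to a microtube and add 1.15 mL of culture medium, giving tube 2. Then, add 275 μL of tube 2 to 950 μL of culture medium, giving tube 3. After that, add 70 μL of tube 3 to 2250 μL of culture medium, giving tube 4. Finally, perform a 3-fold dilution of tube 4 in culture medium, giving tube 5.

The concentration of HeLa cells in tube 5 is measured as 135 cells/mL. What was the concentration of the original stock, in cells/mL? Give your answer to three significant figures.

Step 1: 1.65 mL brought to 44 mL → factor 44/1.65 = 26.667
Step 2: 100 μL + 1.15 mL = 1250 μL total → factor 1250/100 = 12.5
Step 3: 275 μL + 950 μL = 1225 μL total → factor 1225/275 = 4.4545
Step 4: 70 μL + 2250 μL = 2320 μL total → factor 2320/70 = 33.143
Step 5: 3-fold → factor 3
Overall dilution factor = 26.667 × 12.5 × 4.4545 × 33.143 × 3 = 1.4764 × 10^5
Stock = 135 cells/mL × 1.4764 × 10^5 = 1.99 × 10^7 cells/mL

1.99 × 10^7 cells/mL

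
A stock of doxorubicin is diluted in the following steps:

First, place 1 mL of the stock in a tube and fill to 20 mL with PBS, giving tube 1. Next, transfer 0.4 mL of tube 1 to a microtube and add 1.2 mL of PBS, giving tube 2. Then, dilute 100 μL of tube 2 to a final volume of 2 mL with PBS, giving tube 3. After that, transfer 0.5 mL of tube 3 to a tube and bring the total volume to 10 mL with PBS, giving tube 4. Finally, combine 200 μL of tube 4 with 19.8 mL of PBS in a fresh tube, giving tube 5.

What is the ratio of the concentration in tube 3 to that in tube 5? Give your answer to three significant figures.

2.00 × 10^3

Step 1: 1 mL brought to 20 mL → factor 20/1 = 20
Step 2: 0.4 mL + 1.2 mL = 1.6 mL total → factor 1.6/0.4 = 4
Step 3: 100 μL brought to 2 mL → factor 2000/100 = 20
Step 4: 0.5 mL brought to 10 mL → factor 10/0.5 = 20
Step 5: 200 μL + 19.8 mL = 20000 μL total → factor 20000/200 = 100
Dilution factor to tube 3 = 1600; to tube 5 = 3.2 × 10^6
[tube 3]/[tube 5] = (factor to tube 5)/(factor to tube 3) = 3.2 × 10^6/1600 = 2.00 × 10^3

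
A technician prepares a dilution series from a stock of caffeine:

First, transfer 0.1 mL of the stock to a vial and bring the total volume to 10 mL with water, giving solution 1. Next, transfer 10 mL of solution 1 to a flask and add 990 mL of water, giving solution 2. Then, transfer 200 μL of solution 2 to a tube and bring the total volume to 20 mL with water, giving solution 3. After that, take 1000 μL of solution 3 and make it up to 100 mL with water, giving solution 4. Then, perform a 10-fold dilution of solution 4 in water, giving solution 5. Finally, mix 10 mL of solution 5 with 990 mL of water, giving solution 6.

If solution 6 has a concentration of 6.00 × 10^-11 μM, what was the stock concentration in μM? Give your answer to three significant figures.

Step 1: 0.1 mL brought to 10 mL → factor 10/0.1 = 100
Step 2: 10 mL + 990 mL = 1000 mL total → factor 1000/10 = 100
Step 3: 200 μL brought to 20 mL → factor 20000/200 = 100
Step 4: 1000 μL brought to 100 mL → factor 1 × 10^5/1000 = 100
Step 5: 10-fold → factor 10
Step 6: 10 mL + 990 mL = 1000 mL total → factor 1000/10 = 100
Overall dilution factor = 100 × 100 × 100 × 100 × 10 × 100 = 1 × 10^11
Stock = 6.00 × 10^-11 μM × 1 × 10^11 = 6.00 μM

6.00 μM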